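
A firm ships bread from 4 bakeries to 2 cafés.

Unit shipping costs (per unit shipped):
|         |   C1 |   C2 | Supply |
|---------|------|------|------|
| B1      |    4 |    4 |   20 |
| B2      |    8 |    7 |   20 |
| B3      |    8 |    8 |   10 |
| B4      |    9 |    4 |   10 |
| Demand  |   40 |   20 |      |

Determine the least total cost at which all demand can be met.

Optimal allocation:
  B1->C1: 20 × 4 = 80
  B2->C1: 10 × 8 = 80
  B2->C2: 10 × 7 = 70
  B3->C1: 10 × 8 = 80
  B4->C2: 10 × 4 = 40
Total = 80 + 80 + 70 + 80 + 40 = 350.

350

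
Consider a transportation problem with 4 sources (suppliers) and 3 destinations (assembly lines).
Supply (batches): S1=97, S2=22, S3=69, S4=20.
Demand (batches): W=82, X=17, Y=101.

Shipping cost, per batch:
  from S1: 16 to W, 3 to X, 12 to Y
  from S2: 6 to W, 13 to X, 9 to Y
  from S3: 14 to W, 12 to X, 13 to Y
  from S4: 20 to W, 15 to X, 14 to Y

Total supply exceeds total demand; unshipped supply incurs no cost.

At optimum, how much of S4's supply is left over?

An optimal plan:
  S1–X: 17 batches
  S1–Y: 80 batches
  S2–W: 22 batches
  S3–W: 60 batches
  S3–Y: 9 batches
  S4–Y: 12 batches
Total cost = 2268.
S4 ships 12 of its 20, leaving 8.

8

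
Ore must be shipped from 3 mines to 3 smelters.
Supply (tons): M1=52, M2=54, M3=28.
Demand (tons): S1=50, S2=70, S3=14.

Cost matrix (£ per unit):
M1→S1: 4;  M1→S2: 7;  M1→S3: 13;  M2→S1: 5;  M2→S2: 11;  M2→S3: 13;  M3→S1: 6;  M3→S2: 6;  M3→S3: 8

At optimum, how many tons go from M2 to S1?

Solving gives:
  M1->S2: 52 tons
  M2->S1: 50 tons
  M2->S3: 4 tons
  M3->S2: 18 tons
  M3->S3: 10 tons
Total cost = £854.
So M2→S1 carries 50 tons.

50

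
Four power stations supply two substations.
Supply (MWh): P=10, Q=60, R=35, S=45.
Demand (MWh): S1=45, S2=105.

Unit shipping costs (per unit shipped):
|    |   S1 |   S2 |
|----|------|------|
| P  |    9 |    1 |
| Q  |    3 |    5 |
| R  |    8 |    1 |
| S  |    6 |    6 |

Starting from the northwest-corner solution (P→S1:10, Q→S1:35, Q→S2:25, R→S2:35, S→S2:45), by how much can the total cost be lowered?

Current plan cost = 10·9 + 35·3 + 25·5 + 35·1 + 45·6 = 625.
Optimal plan:
  P->S2: 10 × 1 = 10
  Q->S1: 45 × 3 = 135
  Q->S2: 15 × 5 = 75
  R->S2: 35 × 1 = 35
  S->S2: 45 × 6 = 270
Optimal cost = 525.
Saving = 625 − 525 = 100.

100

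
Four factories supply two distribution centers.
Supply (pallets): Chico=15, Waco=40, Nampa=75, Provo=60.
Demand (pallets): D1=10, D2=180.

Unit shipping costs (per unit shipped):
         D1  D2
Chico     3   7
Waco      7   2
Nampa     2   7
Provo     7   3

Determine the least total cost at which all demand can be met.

840

A cheapest plan:
  Chico–D2: 15 × 7 = 105
  Waco–D2: 40 × 2 = 80
  Nampa–D1: 10 × 2 = 20
  Nampa–D2: 65 × 7 = 455
  Provo–D2: 60 × 3 = 180
Total = 105 + 80 + 20 + 455 + 180 = 840.
(Supply check: Chico ships 15; Waco ships 40; Nampa ships 75; Provo ships 60.)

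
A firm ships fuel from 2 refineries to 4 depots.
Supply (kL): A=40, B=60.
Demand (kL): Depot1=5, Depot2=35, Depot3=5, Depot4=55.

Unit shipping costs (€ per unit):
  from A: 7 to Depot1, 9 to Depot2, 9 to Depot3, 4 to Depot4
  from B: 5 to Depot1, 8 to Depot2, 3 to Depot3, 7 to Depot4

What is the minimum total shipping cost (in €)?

An optimal shipping plan:
  A–Depot4: 40 × €4 = €160
  B–Depot1: 5 × €5 = €25
  B–Depot2: 35 × €8 = €280
  B–Depot3: 5 × €3 = €15
  B–Depot4: 15 × €7 = €105
Total = 160 + 25 + 280 + 15 + 105 = €585.

585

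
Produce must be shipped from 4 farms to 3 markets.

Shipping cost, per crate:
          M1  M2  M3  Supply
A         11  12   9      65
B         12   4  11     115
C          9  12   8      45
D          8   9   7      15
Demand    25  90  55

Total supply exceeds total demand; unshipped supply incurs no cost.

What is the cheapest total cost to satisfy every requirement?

A cheapest plan:
  A->M3: 20 crates
  B->M2: 90 crates
  C->M1: 10 crates
  C->M3: 35 crates
  D->M1: 15 crates
Total cost = 1030.
(Supply check: A ships 20; B ships 90; C ships 45; D ships 15.)

1030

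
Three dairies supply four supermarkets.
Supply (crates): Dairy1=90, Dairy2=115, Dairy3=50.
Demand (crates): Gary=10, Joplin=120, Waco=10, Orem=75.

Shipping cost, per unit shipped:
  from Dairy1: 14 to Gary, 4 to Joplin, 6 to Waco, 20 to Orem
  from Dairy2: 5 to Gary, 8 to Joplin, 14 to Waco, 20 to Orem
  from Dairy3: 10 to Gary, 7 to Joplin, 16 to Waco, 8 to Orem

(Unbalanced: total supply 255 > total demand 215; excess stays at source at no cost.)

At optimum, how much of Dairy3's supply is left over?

0

Minimum-cost shipments:
  Dairy1->Joplin: 80 × 4 = 320
  Dairy1->Waco: 10 × 6 = 60
  Dairy2->Gary: 10 × 5 = 50
  Dairy2->Joplin: 40 × 8 = 320
  Dairy2->Orem: 25 × 20 = 500
  Dairy3->Orem: 50 × 8 = 400
Total cost = 1650.
Dairy3 ships 50 of its 50, leaving 0.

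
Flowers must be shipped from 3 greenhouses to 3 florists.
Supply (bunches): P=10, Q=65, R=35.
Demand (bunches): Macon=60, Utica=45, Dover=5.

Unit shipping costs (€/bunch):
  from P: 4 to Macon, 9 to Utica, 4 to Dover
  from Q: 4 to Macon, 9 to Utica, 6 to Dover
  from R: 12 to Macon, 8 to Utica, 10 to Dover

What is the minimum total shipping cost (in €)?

A cheapest plan:
  P→Utica: 5 × €9 = €45
  P→Dover: 5 × €4 = €20
  Q→Macon: 60 × €4 = €240
  Q→Utica: 5 × €9 = €45
  R→Utica: 35 × €8 = €280
Total = 45 + 20 + 240 + 45 + 280 = €630.
(Supply check: P ships 10; Q ships 65; R ships 35.)

630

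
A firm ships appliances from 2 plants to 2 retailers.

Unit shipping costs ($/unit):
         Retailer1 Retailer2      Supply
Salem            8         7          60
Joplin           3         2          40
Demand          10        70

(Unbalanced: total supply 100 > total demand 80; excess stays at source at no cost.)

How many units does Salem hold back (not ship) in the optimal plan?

20

Minimum-cost shipments:
  Salem to Retailer1: 10 × $8 = $80
  Salem to Retailer2: 30 × $7 = $210
  Joplin to Retailer2: 40 × $2 = $80
Total cost = $370.
Salem ships 40 of its 60, leaving 20.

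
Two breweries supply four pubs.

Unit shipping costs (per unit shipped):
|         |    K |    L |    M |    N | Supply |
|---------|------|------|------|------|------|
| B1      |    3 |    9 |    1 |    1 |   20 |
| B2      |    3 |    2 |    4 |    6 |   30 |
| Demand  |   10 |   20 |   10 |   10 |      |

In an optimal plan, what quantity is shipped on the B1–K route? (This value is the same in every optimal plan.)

Optimal shipments:
  B1→M: 10 × 1 = 10
  B1→N: 10 × 1 = 10
  B2→K: 10 × 3 = 30
  B2→L: 20 × 2 = 40
Total cost = 90.
The route B1→K is not used.

0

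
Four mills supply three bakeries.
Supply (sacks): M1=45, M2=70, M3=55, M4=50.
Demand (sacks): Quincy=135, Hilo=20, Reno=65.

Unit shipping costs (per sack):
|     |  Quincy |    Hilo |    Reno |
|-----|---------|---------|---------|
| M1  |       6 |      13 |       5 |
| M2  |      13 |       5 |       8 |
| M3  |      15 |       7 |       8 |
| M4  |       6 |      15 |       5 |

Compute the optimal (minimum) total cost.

A cheapest plan:
  M1→Quincy: 45 × 6 = 270
  M2→Quincy: 40 × 13 = 520
  M2→Hilo: 20 × 5 = 100
  M2→Reno: 10 × 8 = 80
  M3→Reno: 55 × 8 = 440
  M4→Quincy: 50 × 6 = 300
Total = 270 + 520 + 100 + 80 + 440 + 300 = 1710.
(Supply check: M1 ships 45; M2 ships 70; M3 ships 55; M4 ships 50.)

1710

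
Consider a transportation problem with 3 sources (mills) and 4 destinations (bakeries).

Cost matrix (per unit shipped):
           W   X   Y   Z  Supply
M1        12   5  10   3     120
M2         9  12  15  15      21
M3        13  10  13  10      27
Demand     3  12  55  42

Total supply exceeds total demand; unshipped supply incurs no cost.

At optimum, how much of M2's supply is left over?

18

An optimal plan:
  M1→X: 12 × 5 = 60
  M1→Y: 55 × 10 = 550
  M1→Z: 42 × 3 = 126
  M2→W: 3 × 9 = 27
Total cost = 763.
M2 ships 3 of its 21, leaving 18.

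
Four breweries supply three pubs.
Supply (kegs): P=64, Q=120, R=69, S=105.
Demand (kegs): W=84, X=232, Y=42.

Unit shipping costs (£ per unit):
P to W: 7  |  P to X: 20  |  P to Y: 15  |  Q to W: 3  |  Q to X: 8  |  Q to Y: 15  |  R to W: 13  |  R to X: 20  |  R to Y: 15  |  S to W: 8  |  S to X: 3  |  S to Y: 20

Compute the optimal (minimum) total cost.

Optimal allocation:
  P–W: 64 kegs
  Q–X: 120 kegs
  R–W: 20 kegs
  R–X: 7 kegs
  R–Y: 42 kegs
  S–X: 105 kegs
Total cost = £2753.

2753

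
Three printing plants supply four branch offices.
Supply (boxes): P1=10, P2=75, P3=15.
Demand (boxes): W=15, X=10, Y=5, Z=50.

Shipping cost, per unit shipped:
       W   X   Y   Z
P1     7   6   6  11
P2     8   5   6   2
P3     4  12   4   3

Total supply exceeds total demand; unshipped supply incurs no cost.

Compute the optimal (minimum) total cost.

240

Optimal allocation:
  P1–Y: 5 × 6 = 30
  P2–X: 10 × 5 = 50
  P2–Z: 50 × 2 = 100
  P3–W: 15 × 4 = 60
Total = 30 + 50 + 100 + 60 = 240.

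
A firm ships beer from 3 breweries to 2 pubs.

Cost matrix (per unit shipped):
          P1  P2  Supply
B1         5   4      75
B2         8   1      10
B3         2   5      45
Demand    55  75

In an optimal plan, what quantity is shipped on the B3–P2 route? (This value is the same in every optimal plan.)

0

The minimum-cost plan:
  B1->P1: 10 × 5 = 50
  B1->P2: 65 × 4 = 260
  B2->P2: 10 × 1 = 10
  B3->P1: 45 × 2 = 90
Total cost = 410.
The route B3→P2 is not used.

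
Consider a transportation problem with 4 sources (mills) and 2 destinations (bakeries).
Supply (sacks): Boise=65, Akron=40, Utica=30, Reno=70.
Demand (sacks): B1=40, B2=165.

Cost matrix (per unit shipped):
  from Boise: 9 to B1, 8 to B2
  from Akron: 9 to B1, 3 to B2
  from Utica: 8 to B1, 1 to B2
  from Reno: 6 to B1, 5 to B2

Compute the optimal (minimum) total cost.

1060

An optimal shipping plan:
  Boise→B1: 40 × 9 = 360
  Boise→B2: 25 × 8 = 200
  Akron→B2: 40 × 3 = 120
  Utica→B2: 30 × 1 = 30
  Reno→B2: 70 × 5 = 350
Total = 360 + 200 + 120 + 30 + 350 = 1060.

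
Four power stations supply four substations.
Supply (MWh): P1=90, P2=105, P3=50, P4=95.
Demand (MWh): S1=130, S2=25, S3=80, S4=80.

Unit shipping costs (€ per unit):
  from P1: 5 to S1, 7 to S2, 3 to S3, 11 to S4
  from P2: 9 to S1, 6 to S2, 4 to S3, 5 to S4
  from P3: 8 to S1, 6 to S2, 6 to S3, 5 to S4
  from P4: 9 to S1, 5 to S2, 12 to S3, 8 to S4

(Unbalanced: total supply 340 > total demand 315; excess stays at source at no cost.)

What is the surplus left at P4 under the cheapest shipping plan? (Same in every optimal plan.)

25

An optimal plan:
  P1→S1: 85 × €5 = €425
  P1→S3: 5 × €3 = €15
  P2→S3: 75 × €4 = €300
  P2→S4: 30 × €5 = €150
  P3→S4: 50 × €5 = €250
  P4→S1: 45 × €9 = €405
  P4→S2: 25 × €5 = €125
Total cost = €1670.
P4 ships 70 of its 95, leaving 25.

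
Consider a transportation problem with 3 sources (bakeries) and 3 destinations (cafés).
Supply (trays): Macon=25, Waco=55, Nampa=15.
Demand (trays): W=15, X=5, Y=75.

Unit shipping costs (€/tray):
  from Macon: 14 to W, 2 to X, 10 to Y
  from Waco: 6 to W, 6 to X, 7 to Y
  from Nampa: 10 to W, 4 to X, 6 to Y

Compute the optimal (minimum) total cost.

A cheapest plan:
  Macon–X: 5 trays
  Macon–Y: 20 trays
  Waco–W: 15 trays
  Waco–Y: 40 trays
  Nampa–Y: 15 trays
Total cost = €670.
(Supply check: Macon ships 25; Waco ships 55; Nampa ships 15.)

670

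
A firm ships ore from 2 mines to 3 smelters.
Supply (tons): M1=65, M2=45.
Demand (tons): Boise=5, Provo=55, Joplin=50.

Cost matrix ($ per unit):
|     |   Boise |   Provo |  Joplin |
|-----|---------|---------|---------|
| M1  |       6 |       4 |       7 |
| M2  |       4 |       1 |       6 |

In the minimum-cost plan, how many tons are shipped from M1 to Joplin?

Solving gives:
  M1→Boise: 5 × $6 = $30
  M1→Provo: 10 × $4 = $40
  M1→Joplin: 50 × $7 = $350
  M2→Provo: 45 × $1 = $45
Total cost = $465.
So M1→Joplin carries 50 tons.

50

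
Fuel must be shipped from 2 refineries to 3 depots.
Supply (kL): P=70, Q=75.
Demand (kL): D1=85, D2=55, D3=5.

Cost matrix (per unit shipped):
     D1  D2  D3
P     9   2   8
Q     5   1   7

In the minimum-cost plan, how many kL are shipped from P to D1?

10

Optimal shipments:
  P to D1: 10 × 9 = 90
  P to D2: 55 × 2 = 110
  P to D3: 5 × 8 = 40
  Q to D1: 75 × 5 = 375
Total cost = 615.
So P→D1 carries 10 kL.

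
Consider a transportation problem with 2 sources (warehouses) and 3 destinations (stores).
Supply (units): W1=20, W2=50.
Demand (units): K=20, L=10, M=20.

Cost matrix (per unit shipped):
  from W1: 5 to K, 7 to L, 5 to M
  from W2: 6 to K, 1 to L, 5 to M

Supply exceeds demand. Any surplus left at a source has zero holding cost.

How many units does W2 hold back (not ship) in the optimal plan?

20

Minimum-cost shipments:
  W1->K: 20 × 5 = 100
  W2->L: 10 × 1 = 10
  W2->M: 20 × 5 = 100
Total cost = 210.
W2 ships 30 of its 50, leaving 20.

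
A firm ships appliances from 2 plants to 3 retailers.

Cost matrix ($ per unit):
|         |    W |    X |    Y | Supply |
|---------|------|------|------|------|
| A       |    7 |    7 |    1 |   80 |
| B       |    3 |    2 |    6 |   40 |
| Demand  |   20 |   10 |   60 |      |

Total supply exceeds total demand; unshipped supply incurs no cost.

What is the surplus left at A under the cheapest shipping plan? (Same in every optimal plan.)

Minimum-cost shipments:
  A–Y: 60 × $1 = $60
  B–W: 20 × $3 = $60
  B–X: 10 × $2 = $20
Total cost = $140.
A ships 60 of its 80, leaving 20.

20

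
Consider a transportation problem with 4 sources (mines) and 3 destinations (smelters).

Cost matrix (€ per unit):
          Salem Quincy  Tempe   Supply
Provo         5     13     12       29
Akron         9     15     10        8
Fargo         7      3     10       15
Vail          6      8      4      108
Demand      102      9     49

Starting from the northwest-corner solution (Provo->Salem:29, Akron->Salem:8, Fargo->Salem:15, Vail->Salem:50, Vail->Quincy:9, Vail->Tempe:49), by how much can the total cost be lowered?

54

Current plan cost = 29·5 + 8·9 + 15·7 + 50·6 + 9·8 + 49·4 = €890.
Optimal plan:
  Provo→Salem: 29 tons
  Akron→Salem: 8 tons
  Fargo→Salem: 6 tons
  Fargo→Quincy: 9 tons
  Vail→Salem: 59 tons
  Vail→Tempe: 49 tons
Optimal cost = €836.
Saving = 890 − 836 = €54.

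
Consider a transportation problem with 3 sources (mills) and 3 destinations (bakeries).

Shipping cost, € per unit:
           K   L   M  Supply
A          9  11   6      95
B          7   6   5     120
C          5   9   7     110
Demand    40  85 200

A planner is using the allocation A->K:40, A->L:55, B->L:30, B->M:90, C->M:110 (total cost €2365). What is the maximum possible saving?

420

Current plan cost = 40·9 + 55·11 + 30·6 + 90·5 + 110·7 = €2365.
Optimal plan:
  A to M: 95 × €6 = €570
  B to L: 85 × €6 = €510
  B to M: 35 × €5 = €175
  C to K: 40 × €5 = €200
  C to M: 70 × €7 = €490
Optimal cost = €1945.
Saving = 2365 − 1945 = €420.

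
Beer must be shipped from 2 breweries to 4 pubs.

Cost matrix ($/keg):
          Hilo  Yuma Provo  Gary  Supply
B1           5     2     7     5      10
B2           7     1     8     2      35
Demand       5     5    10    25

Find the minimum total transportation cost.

A cheapest plan:
  B1–Hilo: 5 × $5 = $25
  B1–Provo: 5 × $7 = $35
  B2–Yuma: 5 × $1 = $5
  B2–Provo: 5 × $8 = $40
  B2–Gary: 25 × $2 = $50
Total = 25 + 35 + 5 + 40 + 50 = $155.

155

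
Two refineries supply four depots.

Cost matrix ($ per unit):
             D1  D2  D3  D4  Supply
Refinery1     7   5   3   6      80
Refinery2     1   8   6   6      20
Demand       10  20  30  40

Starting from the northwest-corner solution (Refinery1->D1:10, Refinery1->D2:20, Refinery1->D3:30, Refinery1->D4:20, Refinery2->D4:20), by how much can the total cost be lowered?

60

Current plan cost = 10·7 + 20·5 + 30·3 + 20·6 + 20·6 = $500.
Optimal plan:
  Refinery1–D2: 20 × $5 = $100
  Refinery1–D3: 30 × $3 = $90
  Refinery1–D4: 30 × $6 = $180
  Refinery2–D1: 10 × $1 = $10
  Refinery2–D4: 10 × $6 = $60
Optimal cost = $440.
Saving = 500 − 440 = $60.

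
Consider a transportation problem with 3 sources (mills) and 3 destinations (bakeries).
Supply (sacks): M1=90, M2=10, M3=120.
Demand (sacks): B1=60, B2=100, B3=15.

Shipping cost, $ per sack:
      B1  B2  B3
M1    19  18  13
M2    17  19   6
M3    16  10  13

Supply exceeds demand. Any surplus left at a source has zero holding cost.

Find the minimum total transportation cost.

2205

A cheapest plan:
  M1–B1: 40 × $19 = $760
  M1–B3: 5 × $13 = $65
  M2–B3: 10 × $6 = $60
  M3–B1: 20 × $16 = $320
  M3–B2: 100 × $10 = $1000
Total = 760 + 65 + 60 + 320 + 1000 = $2205.
(Supply check: M1 ships 45; M2 ships 10; M3 ships 120.)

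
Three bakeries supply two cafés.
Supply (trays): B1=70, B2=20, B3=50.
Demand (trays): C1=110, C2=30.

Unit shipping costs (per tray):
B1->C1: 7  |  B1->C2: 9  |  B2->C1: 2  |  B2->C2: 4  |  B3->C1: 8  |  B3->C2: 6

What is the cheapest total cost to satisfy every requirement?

870

One minimum-cost allocation:
  B1→C1: 70 × 7 = 490
  B2→C1: 20 × 2 = 40
  B3→C1: 20 × 8 = 160
  B3→C2: 30 × 6 = 180
Total = 490 + 40 + 160 + 180 = 870.
(Supply check: B1 ships 70; B2 ships 20; B3 ships 50.)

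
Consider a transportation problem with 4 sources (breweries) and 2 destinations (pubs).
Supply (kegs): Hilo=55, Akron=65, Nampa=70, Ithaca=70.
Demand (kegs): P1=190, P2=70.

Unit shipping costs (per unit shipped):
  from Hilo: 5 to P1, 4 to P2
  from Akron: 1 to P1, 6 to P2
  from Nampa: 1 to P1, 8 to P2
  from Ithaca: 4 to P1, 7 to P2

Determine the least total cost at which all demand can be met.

An optimal shipping plan:
  Hilo→P2: 55 × 4 = 220
  Akron→P1: 65 × 1 = 65
  Nampa→P1: 70 × 1 = 70
  Ithaca→P1: 55 × 4 = 220
  Ithaca→P2: 15 × 7 = 105
Total = 220 + 65 + 70 + 220 + 105 = 680.

680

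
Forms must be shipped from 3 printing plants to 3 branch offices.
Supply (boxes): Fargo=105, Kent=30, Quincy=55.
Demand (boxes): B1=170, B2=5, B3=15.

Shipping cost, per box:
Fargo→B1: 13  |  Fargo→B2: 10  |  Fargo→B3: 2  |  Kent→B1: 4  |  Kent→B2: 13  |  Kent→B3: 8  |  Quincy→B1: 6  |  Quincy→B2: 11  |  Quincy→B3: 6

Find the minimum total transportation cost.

One minimum-cost allocation:
  Fargo–B1: 85 × 13 = 1105
  Fargo–B2: 5 × 10 = 50
  Fargo–B3: 15 × 2 = 30
  Kent–B1: 30 × 4 = 120
  Quincy–B1: 55 × 6 = 330
Total = 1105 + 50 + 30 + 120 + 330 = 1635.
(Supply check: Fargo ships 105; Kent ships 30; Quincy ships 55.)

1635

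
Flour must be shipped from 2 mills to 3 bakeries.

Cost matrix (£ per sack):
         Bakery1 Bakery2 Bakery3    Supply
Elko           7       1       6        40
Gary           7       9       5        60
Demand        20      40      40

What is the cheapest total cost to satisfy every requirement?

380

Optimal allocation:
  Elko to Bakery2: 40 × £1 = £40
  Gary to Bakery1: 20 × £7 = £140
  Gary to Bakery3: 40 × £5 = £200
Total = 40 + 140 + 200 = £380.
(Supply check: Elko ships 40; Gary ships 60.)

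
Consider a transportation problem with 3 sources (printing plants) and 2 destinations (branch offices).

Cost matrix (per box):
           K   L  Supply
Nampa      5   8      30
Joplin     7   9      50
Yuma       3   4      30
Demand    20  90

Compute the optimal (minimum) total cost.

Optimal allocation:
  Nampa→K: 20 × 5 = 100
  Nampa→L: 10 × 8 = 80
  Joplin→L: 50 × 9 = 450
  Yuma→L: 30 × 4 = 120
Total = 100 + 80 + 450 + 120 = 750.

750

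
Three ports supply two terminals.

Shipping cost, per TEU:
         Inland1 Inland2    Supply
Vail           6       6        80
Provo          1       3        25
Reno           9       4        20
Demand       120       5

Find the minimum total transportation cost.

One minimum-cost allocation:
  Vail to Inland1: 80 × 6 = 480
  Provo to Inland1: 25 × 1 = 25
  Reno to Inland1: 15 × 9 = 135
  Reno to Inland2: 5 × 4 = 20
Total = 480 + 25 + 135 + 20 = 660.

660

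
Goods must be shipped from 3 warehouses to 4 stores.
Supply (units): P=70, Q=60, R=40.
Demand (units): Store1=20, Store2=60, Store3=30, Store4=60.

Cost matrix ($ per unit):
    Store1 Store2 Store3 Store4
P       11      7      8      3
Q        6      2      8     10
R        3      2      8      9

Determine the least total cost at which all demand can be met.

An optimal shipping plan:
  P→Store3: 10 × $8 = $80
  P→Store4: 60 × $3 = $180
  Q→Store2: 60 × $2 = $120
  R→Store1: 20 × $3 = $60
  R→Store3: 20 × $8 = $160
Total = 80 + 180 + 120 + 60 + 160 = $600.
(Supply check: P ships 70; Q ships 60; R ships 40.)

600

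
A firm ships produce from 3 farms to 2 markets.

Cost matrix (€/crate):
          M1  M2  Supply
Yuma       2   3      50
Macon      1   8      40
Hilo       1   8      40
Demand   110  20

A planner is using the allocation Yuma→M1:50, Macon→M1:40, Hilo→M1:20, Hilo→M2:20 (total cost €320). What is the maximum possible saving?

120

Current plan cost = 50·2 + 40·1 + 20·1 + 20·8 = €320.
Optimal plan:
  Yuma→M1: 30 × €2 = €60
  Yuma→M2: 20 × €3 = €60
  Macon→M1: 40 × €1 = €40
  Hilo→M1: 40 × €1 = €40
Optimal cost = €200.
Saving = 320 − 200 = €120.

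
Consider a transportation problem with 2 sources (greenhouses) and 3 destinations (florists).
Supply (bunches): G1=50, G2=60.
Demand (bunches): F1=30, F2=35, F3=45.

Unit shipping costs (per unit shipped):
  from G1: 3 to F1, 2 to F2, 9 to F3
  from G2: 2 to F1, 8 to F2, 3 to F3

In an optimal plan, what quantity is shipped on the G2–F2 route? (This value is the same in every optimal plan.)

0

The minimum-cost plan:
  G1–F1: 15 bunches
  G1–F2: 35 bunches
  G2–F1: 15 bunches
  G2–F3: 45 bunches
Total cost = 280.
The route G2→F2 is not used.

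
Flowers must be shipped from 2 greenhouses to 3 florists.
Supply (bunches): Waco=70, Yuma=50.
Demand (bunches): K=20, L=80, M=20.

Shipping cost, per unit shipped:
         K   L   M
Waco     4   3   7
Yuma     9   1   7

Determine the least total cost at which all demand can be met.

360

Optimal allocation:
  Waco–K: 20 bunches
  Waco–L: 30 bunches
  Waco–M: 20 bunches
  Yuma–L: 50 bunches
Total cost = 360.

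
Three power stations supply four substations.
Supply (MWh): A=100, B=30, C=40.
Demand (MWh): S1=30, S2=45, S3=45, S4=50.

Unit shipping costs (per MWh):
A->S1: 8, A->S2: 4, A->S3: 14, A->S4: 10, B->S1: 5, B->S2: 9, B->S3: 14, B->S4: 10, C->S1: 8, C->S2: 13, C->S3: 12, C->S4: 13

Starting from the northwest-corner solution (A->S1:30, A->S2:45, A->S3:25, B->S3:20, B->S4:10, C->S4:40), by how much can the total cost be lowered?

290

Current plan cost = 30·8 + 45·4 + 25·14 + 20·14 + 10·10 + 40·13 = 1670.
Optimal plan:
  A–S2: 45 × 4 = 180
  A–S3: 5 × 14 = 70
  A–S4: 50 × 10 = 500
  B–S1: 30 × 5 = 150
  C–S3: 40 × 12 = 480
Optimal cost = 1380.
Saving = 1670 − 1380 = 290.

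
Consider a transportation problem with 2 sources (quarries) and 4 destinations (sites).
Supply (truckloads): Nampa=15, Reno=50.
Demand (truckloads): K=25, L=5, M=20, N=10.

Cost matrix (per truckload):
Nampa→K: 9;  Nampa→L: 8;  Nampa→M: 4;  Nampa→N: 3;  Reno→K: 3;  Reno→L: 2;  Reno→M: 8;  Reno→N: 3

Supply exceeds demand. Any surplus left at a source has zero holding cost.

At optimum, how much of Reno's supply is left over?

Minimum-cost shipments:
  Nampa to M: 15 × 4 = 60
  Reno to K: 25 × 3 = 75
  Reno to L: 5 × 2 = 10
  Reno to M: 5 × 8 = 40
  Reno to N: 10 × 3 = 30
Total cost = 215.
Reno ships 45 of its 50, leaving 5.

5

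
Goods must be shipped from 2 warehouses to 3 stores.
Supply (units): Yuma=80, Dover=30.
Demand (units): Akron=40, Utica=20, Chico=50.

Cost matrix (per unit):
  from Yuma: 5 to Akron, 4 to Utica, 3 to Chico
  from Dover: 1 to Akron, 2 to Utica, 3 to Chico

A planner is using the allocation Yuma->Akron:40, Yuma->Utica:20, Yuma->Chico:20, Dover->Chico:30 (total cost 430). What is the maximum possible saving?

120

Current plan cost = 40·5 + 20·4 + 20·3 + 30·3 = 430.
Optimal plan:
  Yuma to Akron: 10 × 5 = 50
  Yuma to Utica: 20 × 4 = 80
  Yuma to Chico: 50 × 3 = 150
  Dover to Akron: 30 × 1 = 30
Optimal cost = 310.
Saving = 430 − 310 = 120.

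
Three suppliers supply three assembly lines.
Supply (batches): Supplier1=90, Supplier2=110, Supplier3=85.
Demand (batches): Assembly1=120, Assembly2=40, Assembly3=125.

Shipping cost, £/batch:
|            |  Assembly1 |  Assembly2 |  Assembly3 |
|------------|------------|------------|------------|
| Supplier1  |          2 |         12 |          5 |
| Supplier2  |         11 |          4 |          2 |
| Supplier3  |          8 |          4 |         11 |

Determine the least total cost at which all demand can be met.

965

Optimal allocation:
  Supplier1→Assembly1: 75 × £2 = £150
  Supplier1→Assembly3: 15 × £5 = £75
  Supplier2→Assembly3: 110 × £2 = £220
  Supplier3→Assembly1: 45 × £8 = £360
  Supplier3→Assembly2: 40 × £4 = £160
Total = 150 + 75 + 220 + 360 + 160 = £965.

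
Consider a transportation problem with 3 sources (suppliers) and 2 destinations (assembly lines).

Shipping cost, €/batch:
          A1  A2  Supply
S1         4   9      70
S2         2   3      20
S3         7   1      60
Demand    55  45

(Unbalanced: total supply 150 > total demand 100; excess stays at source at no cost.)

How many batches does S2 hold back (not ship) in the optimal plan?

0

An optimal plan:
  S1->A1: 35 × €4 = €140
  S2->A1: 20 × €2 = €40
  S3->A2: 45 × €1 = €45
Total cost = €225.
S2 ships 20 of its 20, leaving 0.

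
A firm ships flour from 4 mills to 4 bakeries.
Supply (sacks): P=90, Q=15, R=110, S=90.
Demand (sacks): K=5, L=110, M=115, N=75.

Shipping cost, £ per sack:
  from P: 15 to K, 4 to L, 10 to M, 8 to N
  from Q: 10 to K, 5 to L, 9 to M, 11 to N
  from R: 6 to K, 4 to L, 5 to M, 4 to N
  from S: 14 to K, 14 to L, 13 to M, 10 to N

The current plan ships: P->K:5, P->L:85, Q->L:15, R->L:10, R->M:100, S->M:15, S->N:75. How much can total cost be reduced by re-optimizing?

Current plan cost = 5·15 + 85·4 + 15·5 + 10·4 + 100·5 + 15·13 + 75·10 = £1975.
Optimal plan:
  P to L: 90 × £4 = £360
  Q to L: 15 × £5 = £75
  R to L: 5 × £4 = £20
  R to M: 105 × £5 = £525
  S to K: 5 × £14 = £70
  S to M: 10 × £13 = £130
  S to N: 75 × £10 = £750
Optimal cost = £1930.
Saving = 1975 − 1930 = £45.

45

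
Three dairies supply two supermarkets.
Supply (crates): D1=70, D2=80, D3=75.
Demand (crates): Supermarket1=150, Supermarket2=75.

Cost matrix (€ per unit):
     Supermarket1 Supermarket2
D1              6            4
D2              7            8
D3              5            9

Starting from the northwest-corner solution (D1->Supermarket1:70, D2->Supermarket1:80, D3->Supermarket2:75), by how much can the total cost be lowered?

435

Current plan cost = 70·6 + 80·7 + 75·9 = €1655.
Optimal plan:
  D1→Supermarket2: 70 × €4 = €280
  D2→Supermarket1: 75 × €7 = €525
  D2→Supermarket2: 5 × €8 = €40
  D3→Supermarket1: 75 × €5 = €375
Optimal cost = €1220.
Saving = 1655 − 1220 = €435.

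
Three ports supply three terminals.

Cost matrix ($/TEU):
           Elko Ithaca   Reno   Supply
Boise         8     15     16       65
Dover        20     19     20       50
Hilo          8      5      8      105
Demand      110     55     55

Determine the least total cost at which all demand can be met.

One minimum-cost allocation:
  Boise->Elko: 65 TEU
  Dover->Elko: 45 TEU
  Dover->Reno: 5 TEU
  Hilo->Ithaca: 55 TEU
  Hilo->Reno: 50 TEU
Total cost = $2195.

2195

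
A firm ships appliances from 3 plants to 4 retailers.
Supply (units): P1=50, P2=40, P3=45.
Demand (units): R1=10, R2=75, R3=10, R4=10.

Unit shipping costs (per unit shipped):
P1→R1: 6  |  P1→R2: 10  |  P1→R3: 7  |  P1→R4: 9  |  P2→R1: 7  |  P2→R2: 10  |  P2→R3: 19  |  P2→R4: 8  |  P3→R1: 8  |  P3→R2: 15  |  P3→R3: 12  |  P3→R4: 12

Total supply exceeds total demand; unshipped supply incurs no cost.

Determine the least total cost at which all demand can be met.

An optimal shipping plan:
  P1–R2: 40 × 10 = 400
  P1–R3: 10 × 7 = 70
  P2–R2: 35 × 10 = 350
  P2–R4: 5 × 8 = 40
  P3–R1: 10 × 8 = 80
  P3–R4: 5 × 12 = 60
Total = 400 + 70 + 350 + 40 + 80 + 60 = 1000.
(Supply check: P1 ships 50; P2 ships 40; P3 ships 15.)

1000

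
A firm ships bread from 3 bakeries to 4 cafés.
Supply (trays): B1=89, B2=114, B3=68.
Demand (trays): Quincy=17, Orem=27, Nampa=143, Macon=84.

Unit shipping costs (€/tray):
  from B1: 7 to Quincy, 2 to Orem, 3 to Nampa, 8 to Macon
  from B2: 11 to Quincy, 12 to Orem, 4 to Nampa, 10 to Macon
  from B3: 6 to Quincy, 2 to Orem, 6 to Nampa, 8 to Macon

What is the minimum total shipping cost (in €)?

1371

Optimal allocation:
  B1–Orem: 27 × €2 = €54
  B1–Nampa: 29 × €3 = €87
  B1–Macon: 33 × €8 = €264
  B2–Nampa: 114 × €4 = €456
  B3–Quincy: 17 × €6 = €102
  B3–Macon: 51 × €8 = €408
Total = 54 + 87 + 264 + 456 + 102 + 408 = €1371.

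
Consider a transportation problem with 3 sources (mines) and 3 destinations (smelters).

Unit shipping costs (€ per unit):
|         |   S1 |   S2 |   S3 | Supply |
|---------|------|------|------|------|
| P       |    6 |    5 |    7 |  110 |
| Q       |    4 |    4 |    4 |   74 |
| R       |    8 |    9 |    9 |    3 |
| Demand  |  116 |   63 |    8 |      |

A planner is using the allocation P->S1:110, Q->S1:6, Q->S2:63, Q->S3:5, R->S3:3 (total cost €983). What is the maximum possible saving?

66

Current plan cost = 110·6 + 6·4 + 63·4 + 5·4 + 3·9 = €983.
Optimal plan:
  P–S1: 47 × €6 = €282
  P–S2: 63 × €5 = €315
  Q–S1: 66 × €4 = €264
  Q–S3: 8 × €4 = €32
  R–S1: 3 × €8 = €24
Optimal cost = €917.
Saving = 983 − 917 = €66.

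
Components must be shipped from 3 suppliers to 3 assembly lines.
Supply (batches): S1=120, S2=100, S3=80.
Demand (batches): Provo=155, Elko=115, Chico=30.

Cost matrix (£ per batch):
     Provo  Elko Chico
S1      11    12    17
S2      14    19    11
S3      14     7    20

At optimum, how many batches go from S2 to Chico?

30

Optimal shipments:
  S1 to Provo: 85 batches
  S1 to Elko: 35 batches
  S2 to Provo: 70 batches
  S2 to Chico: 30 batches
  S3 to Elko: 80 batches
Total cost = £3225.
So S2→Chico carries 30 batches.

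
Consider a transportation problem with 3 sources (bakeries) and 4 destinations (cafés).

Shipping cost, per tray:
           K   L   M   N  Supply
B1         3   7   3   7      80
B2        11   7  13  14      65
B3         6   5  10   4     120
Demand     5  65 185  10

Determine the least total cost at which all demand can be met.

1815

One minimum-cost allocation:
  B1->M: 80 × 3 = 240
  B2->L: 65 × 7 = 455
  B3->K: 5 × 6 = 30
  B3->M: 105 × 10 = 1050
  B3->N: 10 × 4 = 40
Total = 240 + 455 + 30 + 1050 + 40 = 1815.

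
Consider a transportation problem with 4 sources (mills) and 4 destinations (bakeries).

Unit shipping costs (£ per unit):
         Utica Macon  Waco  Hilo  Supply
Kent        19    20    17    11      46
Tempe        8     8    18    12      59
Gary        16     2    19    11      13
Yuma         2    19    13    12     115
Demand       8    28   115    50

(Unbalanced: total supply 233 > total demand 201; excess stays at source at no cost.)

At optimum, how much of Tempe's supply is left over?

An optimal plan:
  Kent to Waco: 8 × £17 = £136
  Kent to Hilo: 38 × £11 = £418
  Tempe to Macon: 15 × £8 = £120
  Tempe to Hilo: 12 × £12 = £144
  Gary to Macon: 13 × £2 = £26
  Yuma to Utica: 8 × £2 = £16
  Yuma to Waco: 107 × £13 = £1391
Total cost = £2251.
Tempe ships 27 of its 59, leaving 32.

32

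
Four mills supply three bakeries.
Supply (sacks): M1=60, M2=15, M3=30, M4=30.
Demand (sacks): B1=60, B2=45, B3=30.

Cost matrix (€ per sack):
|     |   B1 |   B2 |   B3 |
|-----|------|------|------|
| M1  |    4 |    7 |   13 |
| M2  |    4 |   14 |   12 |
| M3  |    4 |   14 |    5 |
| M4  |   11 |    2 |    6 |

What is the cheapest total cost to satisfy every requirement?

An optimal shipping plan:
  M1 to B1: 45 × €4 = €180
  M1 to B2: 15 × €7 = €105
  M2 to B1: 15 × €4 = €60
  M3 to B3: 30 × €5 = €150
  M4 to B2: 30 × €2 = €60
Total = 180 + 105 + 60 + 150 + 60 = €555.
(Supply check: M1 ships 60; M2 ships 15; M3 ships 30; M4 ships 30.)

555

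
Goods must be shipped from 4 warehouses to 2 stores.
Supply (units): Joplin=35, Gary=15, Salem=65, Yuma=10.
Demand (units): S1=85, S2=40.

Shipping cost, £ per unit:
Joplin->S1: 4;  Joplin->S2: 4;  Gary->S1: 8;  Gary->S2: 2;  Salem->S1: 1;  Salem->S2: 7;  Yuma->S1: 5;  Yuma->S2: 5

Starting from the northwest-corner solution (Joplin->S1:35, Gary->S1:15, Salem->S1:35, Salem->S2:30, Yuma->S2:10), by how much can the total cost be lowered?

270

Current plan cost = 35·4 + 15·8 + 35·1 + 30·7 + 10·5 = £555.
Optimal plan:
  Joplin→S1: 20 × £4 = £80
  Joplin→S2: 15 × £4 = £60
  Gary→S2: 15 × £2 = £30
  Salem→S1: 65 × £1 = £65
  Yuma→S2: 10 × £5 = £50
Optimal cost = £285.
Saving = 555 − 285 = £270.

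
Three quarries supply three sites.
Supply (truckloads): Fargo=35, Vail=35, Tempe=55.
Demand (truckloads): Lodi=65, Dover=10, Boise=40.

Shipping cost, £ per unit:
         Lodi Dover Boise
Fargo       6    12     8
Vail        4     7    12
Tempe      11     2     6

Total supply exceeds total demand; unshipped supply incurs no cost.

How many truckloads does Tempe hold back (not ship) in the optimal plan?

5

Minimum-cost shipments:
  Fargo to Lodi: 30 × £6 = £180
  Vail to Lodi: 35 × £4 = £140
  Tempe to Dover: 10 × £2 = £20
  Tempe to Boise: 40 × £6 = £240
Total cost = £580.
Tempe ships 50 of its 55, leaving 5.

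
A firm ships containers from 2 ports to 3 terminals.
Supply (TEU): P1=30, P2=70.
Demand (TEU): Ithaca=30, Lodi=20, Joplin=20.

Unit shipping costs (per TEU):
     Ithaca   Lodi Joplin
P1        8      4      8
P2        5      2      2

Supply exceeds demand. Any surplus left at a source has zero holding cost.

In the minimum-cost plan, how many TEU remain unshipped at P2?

0

Minimum-cost shipments:
  P2→Ithaca: 30 × 5 = 150
  P2→Lodi: 20 × 2 = 40
  P2→Joplin: 20 × 2 = 40
Total cost = 230.
P2 ships 70 of its 70, leaving 0.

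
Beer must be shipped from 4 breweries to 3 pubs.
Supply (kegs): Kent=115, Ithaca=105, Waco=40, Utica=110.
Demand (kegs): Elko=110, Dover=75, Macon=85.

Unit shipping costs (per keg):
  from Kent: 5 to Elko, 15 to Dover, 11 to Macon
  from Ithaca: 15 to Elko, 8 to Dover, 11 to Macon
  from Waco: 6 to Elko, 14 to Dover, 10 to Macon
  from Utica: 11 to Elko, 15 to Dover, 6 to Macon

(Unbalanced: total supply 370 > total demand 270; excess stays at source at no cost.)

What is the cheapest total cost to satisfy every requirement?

A cheapest plan:
  Kent–Elko: 110 × 5 = 550
  Ithaca–Dover: 75 × 8 = 600
  Utica–Macon: 85 × 6 = 510
Total = 550 + 600 + 510 = 1660.
(Supply check: Kent ships 110; Ithaca ships 75; Waco ships 0; Utica ships 85.)

1660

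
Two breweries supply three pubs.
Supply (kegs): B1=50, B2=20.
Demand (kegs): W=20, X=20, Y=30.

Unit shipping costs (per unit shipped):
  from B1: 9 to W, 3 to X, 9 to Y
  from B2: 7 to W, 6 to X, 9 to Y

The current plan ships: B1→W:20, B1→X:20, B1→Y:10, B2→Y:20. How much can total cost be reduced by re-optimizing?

40

Current plan cost = 20·9 + 20·3 + 10·9 + 20·9 = 510.
Optimal plan:
  B1->X: 20 × 3 = 60
  B1->Y: 30 × 9 = 270
  B2->W: 20 × 7 = 140
Optimal cost = 470.
Saving = 510 − 470 = 40.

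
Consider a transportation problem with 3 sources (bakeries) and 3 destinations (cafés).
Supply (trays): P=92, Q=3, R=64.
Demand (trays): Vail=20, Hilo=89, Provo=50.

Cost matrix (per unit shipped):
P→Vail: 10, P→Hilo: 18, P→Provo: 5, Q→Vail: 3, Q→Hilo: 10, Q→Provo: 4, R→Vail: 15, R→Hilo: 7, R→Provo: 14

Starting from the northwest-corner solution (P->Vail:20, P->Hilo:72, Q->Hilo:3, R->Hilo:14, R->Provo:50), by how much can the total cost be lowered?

Current plan cost = 20·10 + 72·18 + 3·10 + 14·7 + 50·14 = 2324.
Optimal plan:
  P→Vail: 20 × 10 = 200
  P→Hilo: 22 × 18 = 396
  P→Provo: 50 × 5 = 250
  Q→Hilo: 3 × 10 = 30
  R→Hilo: 64 × 7 = 448
Optimal cost = 1324.
Saving = 2324 − 1324 = 1000.

1000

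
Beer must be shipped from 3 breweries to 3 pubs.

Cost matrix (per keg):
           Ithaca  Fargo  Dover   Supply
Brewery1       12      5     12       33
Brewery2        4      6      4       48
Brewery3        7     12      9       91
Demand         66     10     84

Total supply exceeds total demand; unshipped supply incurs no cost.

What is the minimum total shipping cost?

1061

An optimal shipping plan:
  Brewery1 to Fargo: 10 × 5 = 50
  Brewery1 to Dover: 11 × 12 = 132
  Brewery2 to Dover: 48 × 4 = 192
  Brewery3 to Ithaca: 66 × 7 = 462
  Brewery3 to Dover: 25 × 9 = 225
Total = 50 + 132 + 192 + 462 + 225 = 1061.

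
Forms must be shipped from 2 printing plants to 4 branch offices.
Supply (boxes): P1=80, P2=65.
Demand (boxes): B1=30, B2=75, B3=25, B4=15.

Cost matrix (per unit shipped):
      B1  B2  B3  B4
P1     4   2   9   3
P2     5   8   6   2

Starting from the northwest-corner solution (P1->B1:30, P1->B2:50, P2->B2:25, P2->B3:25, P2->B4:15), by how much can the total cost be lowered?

Current plan cost = 30·4 + 50·2 + 25·8 + 25·6 + 15·2 = 600.
Optimal plan:
  P1→B1: 5 × 4 = 20
  P1→B2: 75 × 2 = 150
  P2→B1: 25 × 5 = 125
  P2→B3: 25 × 6 = 150
  P2→B4: 15 × 2 = 30
Optimal cost = 475.
Saving = 600 − 475 = 125.

125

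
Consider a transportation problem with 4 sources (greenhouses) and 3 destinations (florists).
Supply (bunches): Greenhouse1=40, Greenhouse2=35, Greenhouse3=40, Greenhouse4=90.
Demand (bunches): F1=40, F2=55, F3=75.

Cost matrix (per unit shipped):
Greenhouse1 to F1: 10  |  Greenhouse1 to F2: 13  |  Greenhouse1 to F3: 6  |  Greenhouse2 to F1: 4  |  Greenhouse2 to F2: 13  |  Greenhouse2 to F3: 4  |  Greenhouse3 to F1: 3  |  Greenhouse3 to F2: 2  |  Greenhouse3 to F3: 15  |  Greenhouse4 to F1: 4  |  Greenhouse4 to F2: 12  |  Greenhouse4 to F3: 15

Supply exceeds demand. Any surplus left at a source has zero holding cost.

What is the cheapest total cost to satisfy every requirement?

Optimal allocation:
  Greenhouse1->F3: 40 × 6 = 240
  Greenhouse2->F3: 35 × 4 = 140
  Greenhouse3->F2: 40 × 2 = 80
  Greenhouse4->F1: 40 × 4 = 160
  Greenhouse4->F2: 15 × 12 = 180
Total = 240 + 140 + 80 + 160 + 180 = 800.
(Supply check: Greenhouse1 ships 40; Greenhouse2 ships 35; Greenhouse3 ships 40; Greenhouse4 ships 55.)

800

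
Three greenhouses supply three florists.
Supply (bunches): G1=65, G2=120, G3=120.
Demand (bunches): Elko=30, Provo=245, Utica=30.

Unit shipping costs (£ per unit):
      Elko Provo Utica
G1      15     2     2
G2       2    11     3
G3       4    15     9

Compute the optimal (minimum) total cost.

2680

One minimum-cost allocation:
  G1→Provo: 65 × £2 = £130
  G2→Provo: 90 × £11 = £990
  G2→Utica: 30 × £3 = £90
  G3→Elko: 30 × £4 = £120
  G3→Provo: 90 × £15 = £1350
Total = 130 + 990 + 90 + 120 + 1350 = £2680.
(Supply check: G1 ships 65; G2 ships 120; G3 ships 120.)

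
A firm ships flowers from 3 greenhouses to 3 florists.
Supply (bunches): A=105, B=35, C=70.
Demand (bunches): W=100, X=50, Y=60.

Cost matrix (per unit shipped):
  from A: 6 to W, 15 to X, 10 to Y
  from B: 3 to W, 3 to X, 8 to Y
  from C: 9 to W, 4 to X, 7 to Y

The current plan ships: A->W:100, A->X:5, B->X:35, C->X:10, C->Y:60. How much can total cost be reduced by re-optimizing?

40

Current plan cost = 100·6 + 5·15 + 35·3 + 10·4 + 60·7 = 1240.
Optimal plan:
  A to W: 100 × 6 = 600
  A to Y: 5 × 10 = 50
  B to X: 35 × 3 = 105
  C to X: 15 × 4 = 60
  C to Y: 55 × 7 = 385
Optimal cost = 1200.
Saving = 1240 − 1200 = 40.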